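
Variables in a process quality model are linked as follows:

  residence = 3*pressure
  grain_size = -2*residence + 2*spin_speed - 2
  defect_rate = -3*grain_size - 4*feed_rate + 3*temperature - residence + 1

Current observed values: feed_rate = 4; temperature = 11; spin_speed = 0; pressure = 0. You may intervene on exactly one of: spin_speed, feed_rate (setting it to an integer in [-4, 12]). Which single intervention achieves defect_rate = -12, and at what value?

set spin_speed = 6

Intervening on spin_speed: with other inputs at their observed values, defect_rate = -6*spin_speed + 24. Solving for -12 gives spin_speed = 6, within [-4, 12].
Intervening on feed_rate: defect_rate = -4*feed_rate + 40. Reaching -12 requires feed_rate = 13, outside [-4, 12].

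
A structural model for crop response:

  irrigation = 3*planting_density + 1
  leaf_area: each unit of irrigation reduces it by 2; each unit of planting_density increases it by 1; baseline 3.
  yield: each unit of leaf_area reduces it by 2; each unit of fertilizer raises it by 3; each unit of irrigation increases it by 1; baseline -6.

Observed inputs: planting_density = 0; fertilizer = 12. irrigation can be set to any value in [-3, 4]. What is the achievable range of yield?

9 to 44

Intervening on irrigation fixes its value directly, overriding its dependence on planting_density.
Substituting into the leaf_area equation gives leaf_area = -2*irrigation + 3.
yield becomes 5*irrigation + 24.
Linear in irrigation, so extremes are at the endpoints: irrigation = -3 gives yield = 9; irrigation = 4 gives yield = 44.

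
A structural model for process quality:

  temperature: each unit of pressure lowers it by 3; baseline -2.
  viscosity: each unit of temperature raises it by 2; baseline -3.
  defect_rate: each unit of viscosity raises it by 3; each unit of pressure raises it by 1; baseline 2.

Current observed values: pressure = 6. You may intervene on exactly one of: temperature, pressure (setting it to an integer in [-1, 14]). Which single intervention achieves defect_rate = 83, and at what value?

set temperature = 14

Intervening on temperature: with other inputs at their observed values, defect_rate = 6*temperature - 1. Solving for 83 gives temperature = 14, within [-1, 14].
Intervening on pressure: defect_rate = -17*pressure - 19. Reaching 83 requires pressure = -6, outside [-1, 14].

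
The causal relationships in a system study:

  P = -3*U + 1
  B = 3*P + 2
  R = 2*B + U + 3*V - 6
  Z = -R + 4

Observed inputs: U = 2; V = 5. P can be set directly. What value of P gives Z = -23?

P = 2

Intervening on P fixes its value directly, overriding its dependence on U.
Substituting into the R equation gives R = 6*P + 15.
Z becomes -6*P - 11.
Solve -6*P - 11 = -23: P = (-23 + 11) / -6 = 2.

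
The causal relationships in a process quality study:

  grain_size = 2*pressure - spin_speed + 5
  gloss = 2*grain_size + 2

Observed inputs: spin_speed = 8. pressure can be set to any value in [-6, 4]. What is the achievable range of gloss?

Substituting into the grain_size equation gives grain_size = 2*pressure - 3.
Substituting into the gloss equation gives gloss = 4*pressure - 4.
Linear in pressure, so extremes are at the endpoints: pressure = -6 gives gloss = -28; pressure = 4 gives gloss = 12.

-28 to 12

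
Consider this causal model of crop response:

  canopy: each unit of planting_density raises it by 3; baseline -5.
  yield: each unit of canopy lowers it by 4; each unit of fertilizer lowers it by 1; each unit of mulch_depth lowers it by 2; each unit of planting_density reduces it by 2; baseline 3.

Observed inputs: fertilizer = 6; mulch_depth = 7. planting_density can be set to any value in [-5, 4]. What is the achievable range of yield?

-53 to 73

Substituting into the yield equation gives yield = -14*planting_density + 3.
Linear in planting_density, so extremes are at the endpoints: planting_density = -5 gives yield = 73; planting_density = 4 gives yield = -53.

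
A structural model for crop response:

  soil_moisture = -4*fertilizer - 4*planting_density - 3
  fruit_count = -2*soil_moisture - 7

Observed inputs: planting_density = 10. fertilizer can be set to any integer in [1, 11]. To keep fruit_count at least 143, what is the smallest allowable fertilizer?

Substituting into the soil_moisture equation gives soil_moisture = -4*fertilizer - 43.
Substituting into the fruit_count equation gives fruit_count = 8*fertilizer + 79.
Require 8*fertilizer + 79 ≥ 143, so fertilizer ≥ 8.
The smallest integer in [1, 11] satisfying this is 8.

fertilizer = 8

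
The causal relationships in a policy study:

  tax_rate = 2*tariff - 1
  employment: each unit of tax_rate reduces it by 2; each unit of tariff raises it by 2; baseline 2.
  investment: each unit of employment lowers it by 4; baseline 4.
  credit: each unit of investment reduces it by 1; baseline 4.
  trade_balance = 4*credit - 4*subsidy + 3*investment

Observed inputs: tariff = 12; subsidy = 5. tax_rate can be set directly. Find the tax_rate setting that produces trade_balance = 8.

tax_rate = 11

Intervening on tax_rate fixes its value directly, overriding its dependence on tariff.
Substituting into the employment equation gives employment = -2*tax_rate + 26.
Substituting into the investment equation gives investment = 8*tax_rate - 100.
Substituting into the credit equation gives credit = -8*tax_rate + 104.
trade_balance becomes -8*tax_rate + 96.
Solve -8*tax_rate + 96 = 8: tax_rate = (8 - 96) / -8 = 11.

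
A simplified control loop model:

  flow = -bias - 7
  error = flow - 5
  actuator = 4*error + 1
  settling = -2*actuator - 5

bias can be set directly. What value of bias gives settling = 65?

bias = -3

Substituting into the error equation gives error = -bias - 12.
Substituting into the actuator equation gives actuator = -4*bias - 47.
Substituting into the settling equation gives settling = 8*bias + 89.
Solve 8*bias + 89 = 65: bias = (65 - 89) / 8 = -3.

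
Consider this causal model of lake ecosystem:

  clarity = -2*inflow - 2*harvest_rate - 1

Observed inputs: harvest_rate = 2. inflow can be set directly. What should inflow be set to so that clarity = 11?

Substituting into the clarity equation gives clarity = -2*inflow - 5.
Solve -2*inflow - 5 = 11: inflow = (11 + 5) / -2 = -8.

inflow = -8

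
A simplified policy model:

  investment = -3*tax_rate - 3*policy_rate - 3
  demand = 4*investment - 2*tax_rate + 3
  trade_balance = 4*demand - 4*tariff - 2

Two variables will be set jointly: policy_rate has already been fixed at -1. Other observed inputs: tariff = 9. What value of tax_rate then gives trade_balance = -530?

With policy_rate held at -1:
Substituting into the investment equation gives investment = -3*tax_rate.
Substituting into the demand equation gives demand = -14*tax_rate + 3.
trade_balance becomes -56*tax_rate - 26.
Solve -56*tax_rate - 26 = -530: tax_rate = (-530 + 26) / -56 = 9.

tax_rate = 9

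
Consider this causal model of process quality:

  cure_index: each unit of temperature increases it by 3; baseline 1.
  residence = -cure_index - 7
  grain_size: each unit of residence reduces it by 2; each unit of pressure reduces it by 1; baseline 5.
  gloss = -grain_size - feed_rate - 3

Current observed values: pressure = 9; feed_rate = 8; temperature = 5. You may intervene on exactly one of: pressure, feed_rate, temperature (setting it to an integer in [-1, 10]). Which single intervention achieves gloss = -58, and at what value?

Intervening on pressure: with other inputs at their observed values, gloss = pressure - 62. Solving for -58 gives pressure = 4, within [-1, 10].
Intervening on feed_rate: gloss = -feed_rate - 45. Reaching -58 requires feed_rate = 13, outside [-1, 10].
Intervening on temperature: gloss = -6*temperature - 23. Reaching -58 requires temperature = 35/6, not an integer.

set pressure = 4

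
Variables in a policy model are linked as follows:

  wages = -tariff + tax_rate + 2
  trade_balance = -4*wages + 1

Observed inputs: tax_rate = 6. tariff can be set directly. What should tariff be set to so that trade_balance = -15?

Substituting into the wages equation gives wages = -tariff + 8.
This gives trade_balance = 4*tariff - 31.
Solve 4*tariff - 31 = -15: tariff = (-15 + 31) / 4 = 4.

tariff = 4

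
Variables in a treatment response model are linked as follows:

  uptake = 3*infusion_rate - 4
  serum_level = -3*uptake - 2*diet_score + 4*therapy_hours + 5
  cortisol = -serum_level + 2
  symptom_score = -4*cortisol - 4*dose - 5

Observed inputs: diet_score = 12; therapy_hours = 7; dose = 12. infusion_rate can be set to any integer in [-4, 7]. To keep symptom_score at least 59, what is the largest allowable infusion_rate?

infusion_rate = -1

Substituting into the serum_level equation gives serum_level = -9*infusion_rate + 21.
So cortisol = 9*infusion_rate - 19.
This gives symptom_score = -36*infusion_rate + 23.
Require -36*infusion_rate + 23 ≥ 59, so infusion_rate ≤ -1.
The largest integer in [-4, 7] satisfying this is -1.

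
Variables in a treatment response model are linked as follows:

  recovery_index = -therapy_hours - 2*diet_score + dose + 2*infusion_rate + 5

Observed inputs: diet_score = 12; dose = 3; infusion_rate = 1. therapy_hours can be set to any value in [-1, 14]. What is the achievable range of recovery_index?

-28 to -13

Substituting into the recovery_index equation gives recovery_index = -therapy_hours - 14.
Linear in therapy_hours, so extremes are at the endpoints: therapy_hours = -1 gives recovery_index = -13; therapy_hours = 14 gives recovery_index = -28.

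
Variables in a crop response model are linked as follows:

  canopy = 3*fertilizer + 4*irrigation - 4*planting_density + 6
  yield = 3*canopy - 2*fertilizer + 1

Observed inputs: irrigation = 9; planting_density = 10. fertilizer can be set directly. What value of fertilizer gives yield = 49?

Substituting into the canopy equation gives canopy = 3*fertilizer + 2.
Substituting into the yield equation gives yield = 7*fertilizer + 7.
Solve 7*fertilizer + 7 = 49: fertilizer = (49 - 7) / 7 = 6.

fertilizer = 6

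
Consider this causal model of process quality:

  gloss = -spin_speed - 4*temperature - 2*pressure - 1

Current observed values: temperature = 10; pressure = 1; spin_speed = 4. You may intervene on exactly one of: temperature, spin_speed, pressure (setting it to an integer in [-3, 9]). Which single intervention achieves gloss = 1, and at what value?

set temperature = -2

Intervening on temperature: with other inputs at their observed values, gloss = -4*temperature - 7. Solving for 1 gives temperature = -2, within [-3, 9].
Intervening on spin_speed: gloss = -spin_speed - 43. Reaching 1 requires spin_speed = -44, outside [-3, 9].
Intervening on pressure: gloss = -2*pressure - 45. Reaching 1 requires pressure = -23, outside [-3, 9].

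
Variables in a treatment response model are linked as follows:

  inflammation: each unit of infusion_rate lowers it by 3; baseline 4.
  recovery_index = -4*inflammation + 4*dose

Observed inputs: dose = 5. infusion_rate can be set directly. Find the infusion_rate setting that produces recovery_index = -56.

infusion_rate = -5

Substituting into the recovery_index equation gives recovery_index = 12*infusion_rate + 4.
Solve 12*infusion_rate + 4 = -56: infusion_rate = (-56 - 4) / 12 = -5.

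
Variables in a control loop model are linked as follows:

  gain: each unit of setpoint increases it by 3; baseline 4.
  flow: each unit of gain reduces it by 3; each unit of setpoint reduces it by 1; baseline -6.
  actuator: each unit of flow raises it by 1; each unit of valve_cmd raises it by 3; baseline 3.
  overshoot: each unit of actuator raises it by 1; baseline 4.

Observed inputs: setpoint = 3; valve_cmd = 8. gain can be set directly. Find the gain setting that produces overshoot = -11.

Intervening on gain fixes its value directly, overriding its dependence on setpoint.
Substituting into the flow equation gives flow = -3*gain - 9.
actuator becomes -3*gain + 18.
Substituting into the overshoot equation gives overshoot = -3*gain + 22.
Solve -3*gain + 22 = -11: gain = (-11 - 22) / -3 = 11.

gain = 11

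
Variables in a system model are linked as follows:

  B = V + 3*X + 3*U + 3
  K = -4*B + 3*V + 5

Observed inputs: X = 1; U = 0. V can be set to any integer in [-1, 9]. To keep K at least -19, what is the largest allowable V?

Substituting into the B equation gives B = V + 6.
This gives K = -V - 19.
Require -V - 19 ≥ -19, so V ≤ 0.
The largest integer in [-1, 9] satisfying this is 0.

V = 0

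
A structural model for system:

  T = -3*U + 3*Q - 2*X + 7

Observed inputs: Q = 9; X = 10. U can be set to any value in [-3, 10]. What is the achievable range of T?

-16 to 23

Substituting into the T equation gives T = -3*U + 14.
Linear in U, so extremes are at the endpoints: U = -3 gives T = 23; U = 10 gives T = -16.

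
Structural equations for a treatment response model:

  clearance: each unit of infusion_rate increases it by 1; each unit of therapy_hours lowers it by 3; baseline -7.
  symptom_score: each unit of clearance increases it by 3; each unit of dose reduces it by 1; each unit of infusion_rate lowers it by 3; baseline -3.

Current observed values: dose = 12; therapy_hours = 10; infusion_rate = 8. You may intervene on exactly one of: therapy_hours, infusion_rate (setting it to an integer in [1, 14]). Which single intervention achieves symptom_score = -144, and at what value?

Intervening on therapy_hours: with other inputs at their observed values, symptom_score = -9*therapy_hours - 36. Solving for -144 gives therapy_hours = 12, within [1, 14].
Intervening on infusion_rate: the paths from infusion_rate to symptom_score cancel (net effect zero), leaving symptom_score = -126; -144 is unreachable this way.

set therapy_hours = 12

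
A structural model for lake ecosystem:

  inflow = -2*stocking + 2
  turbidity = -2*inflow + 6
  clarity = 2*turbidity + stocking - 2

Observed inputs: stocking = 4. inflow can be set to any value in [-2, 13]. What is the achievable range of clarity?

Intervening on inflow fixes its value directly, overriding its dependence on stocking.
Substituting into the clarity equation gives clarity = -4*inflow + 14.
Linear in inflow, so extremes are at the endpoints: inflow = -2 gives clarity = 22; inflow = 13 gives clarity = -38.

-38 to 22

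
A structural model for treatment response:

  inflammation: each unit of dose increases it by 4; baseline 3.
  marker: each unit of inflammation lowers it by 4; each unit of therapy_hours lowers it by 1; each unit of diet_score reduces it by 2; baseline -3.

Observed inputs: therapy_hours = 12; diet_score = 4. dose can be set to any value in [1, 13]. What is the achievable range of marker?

Substituting into the marker equation gives marker = -16*dose - 35.
Linear in dose, so extremes are at the endpoints: dose = 1 gives marker = -51; dose = 13 gives marker = -243.

-243 to -51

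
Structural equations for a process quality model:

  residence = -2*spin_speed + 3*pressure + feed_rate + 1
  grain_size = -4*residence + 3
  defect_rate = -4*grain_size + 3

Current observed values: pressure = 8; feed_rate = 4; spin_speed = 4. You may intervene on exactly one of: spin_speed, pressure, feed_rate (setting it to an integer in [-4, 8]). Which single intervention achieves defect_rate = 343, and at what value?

set feed_rate = 5

Intervening on spin_speed: defect_rate = -32*spin_speed + 455. Reaching 343 requires spin_speed = 7/2, not an integer.
Intervening on pressure: defect_rate = 48*pressure - 57. Reaching 343 requires pressure = 25/3, not an integer.
Intervening on feed_rate: with other inputs at their observed values, defect_rate = 16*feed_rate + 263. Solving for 343 gives feed_rate = 5, within [-4, 8].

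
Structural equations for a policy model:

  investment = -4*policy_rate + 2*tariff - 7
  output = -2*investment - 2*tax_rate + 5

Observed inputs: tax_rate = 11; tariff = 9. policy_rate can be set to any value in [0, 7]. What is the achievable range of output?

Substituting into the investment equation gives investment = -4*policy_rate + 11.
So output = 8*policy_rate - 39.
Linear in policy_rate, so extremes are at the endpoints: policy_rate = 0 gives output = -39; policy_rate = 7 gives output = 17.

-39 to 17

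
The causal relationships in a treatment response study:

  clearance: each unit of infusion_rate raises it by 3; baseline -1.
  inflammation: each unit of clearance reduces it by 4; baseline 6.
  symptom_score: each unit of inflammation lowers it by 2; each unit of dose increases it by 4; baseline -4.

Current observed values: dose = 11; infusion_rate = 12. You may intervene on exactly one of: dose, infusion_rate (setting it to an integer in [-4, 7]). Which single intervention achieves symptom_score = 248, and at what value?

set dose = -4

Intervening on dose: with other inputs at their observed values, symptom_score = 4*dose + 264. Solving for 248 gives dose = -4, within [-4, 7].
Intervening on infusion_rate: symptom_score = 24*infusion_rate + 20. Reaching 248 requires infusion_rate = 19/2, not an integer.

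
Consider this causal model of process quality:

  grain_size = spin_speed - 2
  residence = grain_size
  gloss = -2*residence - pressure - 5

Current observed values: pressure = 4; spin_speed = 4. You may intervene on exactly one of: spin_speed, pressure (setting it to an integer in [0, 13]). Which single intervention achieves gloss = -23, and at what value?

Intervening on spin_speed: with other inputs at their observed values, gloss = -2*spin_speed - 5. Solving for -23 gives spin_speed = 9, within [0, 13].
Intervening on pressure: gloss = -pressure - 9. Reaching -23 requires pressure = 14, outside [0, 13].

set spin_speed = 9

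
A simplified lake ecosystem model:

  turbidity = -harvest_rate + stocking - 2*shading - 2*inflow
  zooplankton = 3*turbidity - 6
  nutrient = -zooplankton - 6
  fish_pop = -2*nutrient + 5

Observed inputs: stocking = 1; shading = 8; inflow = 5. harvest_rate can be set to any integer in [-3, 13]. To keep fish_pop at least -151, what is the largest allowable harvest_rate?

Substituting into the turbidity equation gives turbidity = -harvest_rate - 25.
This gives zooplankton = -3*harvest_rate - 81.
Substituting into the nutrient equation gives nutrient = 3*harvest_rate + 75.
fish_pop becomes -6*harvest_rate - 145.
Require -6*harvest_rate - 145 ≥ -151, so harvest_rate ≤ 1.
The largest integer in [-3, 13] satisfying this is 1.

harvest_rate = 1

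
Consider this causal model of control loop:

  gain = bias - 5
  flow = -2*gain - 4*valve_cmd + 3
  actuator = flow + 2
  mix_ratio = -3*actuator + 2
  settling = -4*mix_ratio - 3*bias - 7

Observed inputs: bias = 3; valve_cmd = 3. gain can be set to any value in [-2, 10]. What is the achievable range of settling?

-348 to -60

Intervening on gain fixes its value directly, overriding its dependence on bias.
Substituting into the flow equation gives flow = -2*gain - 9.
So actuator = -2*gain - 7.
So mix_ratio = 6*gain + 23.
Substituting into the settling equation gives settling = -24*gain - 108.
Linear in gain, so extremes are at the endpoints: gain = -2 gives settling = -60; gain = 10 gives settling = -348.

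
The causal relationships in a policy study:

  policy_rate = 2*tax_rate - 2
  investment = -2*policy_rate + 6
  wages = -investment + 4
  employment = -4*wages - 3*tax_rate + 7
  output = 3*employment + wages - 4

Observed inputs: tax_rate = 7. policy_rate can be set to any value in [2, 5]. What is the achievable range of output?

Intervening on policy_rate fixes its value directly, overriding its dependence on tax_rate.
Substituting into the wages equation gives wages = 2*policy_rate - 2.
employment becomes -8*policy_rate - 6.
output becomes -22*policy_rate - 24.
Linear in policy_rate, so extremes are at the endpoints: policy_rate = 2 gives output = -68; policy_rate = 5 gives output = -134.

-134 to -68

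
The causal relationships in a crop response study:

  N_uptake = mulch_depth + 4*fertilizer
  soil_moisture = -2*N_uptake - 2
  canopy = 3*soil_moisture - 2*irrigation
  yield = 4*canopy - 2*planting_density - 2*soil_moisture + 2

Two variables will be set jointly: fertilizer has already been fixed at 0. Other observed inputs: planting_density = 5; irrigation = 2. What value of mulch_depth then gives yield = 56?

With fertilizer held at 0:
Substituting into the N_uptake equation gives N_uptake = mulch_depth.
This gives soil_moisture = -2*mulch_depth - 2.
Substituting into the canopy equation gives canopy = -6*mulch_depth - 10.
yield becomes -20*mulch_depth - 44.
Solve -20*mulch_depth - 44 = 56: mulch_depth = (56 + 44) / -20 = -5.

mulch_depth = -5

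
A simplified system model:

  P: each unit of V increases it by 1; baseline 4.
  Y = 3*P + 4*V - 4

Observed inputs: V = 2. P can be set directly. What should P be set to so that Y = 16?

Intervening on P fixes its value directly, overriding its dependence on V.
Substituting into the Y equation gives Y = 3*P + 4.
Solve 3*P + 4 = 16: P = (16 - 4) / 3 = 4.

P = 4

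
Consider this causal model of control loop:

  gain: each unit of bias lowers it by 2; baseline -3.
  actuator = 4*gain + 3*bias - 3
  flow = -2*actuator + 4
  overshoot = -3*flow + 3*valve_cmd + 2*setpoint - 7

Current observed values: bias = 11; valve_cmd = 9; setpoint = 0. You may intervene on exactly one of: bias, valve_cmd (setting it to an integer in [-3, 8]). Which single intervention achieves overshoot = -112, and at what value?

Intervening on bias: with other inputs at their observed values, overshoot = -30*bias - 82. Solving for -112 gives bias = 1, within [-3, 8].
Intervening on valve_cmd: overshoot = 3*valve_cmd - 439. Reaching -112 requires valve_cmd = 109, outside [-3, 8].

set bias = 1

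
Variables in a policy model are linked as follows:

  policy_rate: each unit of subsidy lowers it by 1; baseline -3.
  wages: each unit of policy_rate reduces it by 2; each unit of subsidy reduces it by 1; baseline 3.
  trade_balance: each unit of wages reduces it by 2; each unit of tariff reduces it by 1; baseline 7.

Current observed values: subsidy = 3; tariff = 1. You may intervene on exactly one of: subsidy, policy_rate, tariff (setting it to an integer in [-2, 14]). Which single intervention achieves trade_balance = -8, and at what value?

set subsidy = -2

Intervening on subsidy: with other inputs at their observed values, trade_balance = -2*subsidy - 12. Solving for -8 gives subsidy = -2, within [-2, 14].
Intervening on policy_rate: trade_balance = 4*policy_rate + 6. Reaching -8 requires policy_rate = -7/2, not an integer.
Intervening on tariff: trade_balance = -tariff - 17. Reaching -8 requires tariff = -9, outside [-2, 14].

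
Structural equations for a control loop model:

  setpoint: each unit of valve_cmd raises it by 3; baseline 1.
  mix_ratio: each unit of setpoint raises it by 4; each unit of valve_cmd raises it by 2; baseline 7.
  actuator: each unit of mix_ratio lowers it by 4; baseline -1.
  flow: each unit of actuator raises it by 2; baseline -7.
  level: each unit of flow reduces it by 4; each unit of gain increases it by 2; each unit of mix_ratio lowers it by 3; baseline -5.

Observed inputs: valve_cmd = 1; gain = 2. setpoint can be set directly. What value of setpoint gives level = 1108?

setpoint = 7

Intervening on setpoint fixes its value directly, overriding its dependence on valve_cmd.
Substituting into the mix_ratio equation gives mix_ratio = 4*setpoint + 9.
Substituting into the actuator equation gives actuator = -16*setpoint - 37.
So flow = -32*setpoint - 81.
Substituting into the level equation gives level = 116*setpoint + 296.
Solve 116*setpoint + 296 = 1108: setpoint = (1108 - 296) / 116 = 7.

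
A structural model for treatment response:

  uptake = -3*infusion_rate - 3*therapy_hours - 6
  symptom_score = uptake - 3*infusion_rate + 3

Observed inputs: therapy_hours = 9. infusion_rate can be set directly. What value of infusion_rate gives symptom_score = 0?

infusion_rate = -5

Substituting into the uptake equation gives uptake = -3*infusion_rate - 33.
This gives symptom_score = -6*infusion_rate - 30.
Solve -6*infusion_rate - 30 = 0: infusion_rate = (0 + 30) / -6 = -5.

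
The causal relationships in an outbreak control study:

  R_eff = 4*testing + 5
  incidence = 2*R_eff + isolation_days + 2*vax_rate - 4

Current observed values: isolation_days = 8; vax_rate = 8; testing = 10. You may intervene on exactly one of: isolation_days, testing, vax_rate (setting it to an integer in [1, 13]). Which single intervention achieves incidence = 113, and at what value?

set isolation_days = 11

Intervening on isolation_days: with other inputs at their observed values, incidence = isolation_days + 102. Solving for 113 gives isolation_days = 11, within [1, 13].
Intervening on testing: incidence = 8*testing + 30. Reaching 113 requires testing = 83/8, not an integer.
Intervening on vax_rate: incidence = 2*vax_rate + 94. Reaching 113 requires vax_rate = 19/2, not an integer.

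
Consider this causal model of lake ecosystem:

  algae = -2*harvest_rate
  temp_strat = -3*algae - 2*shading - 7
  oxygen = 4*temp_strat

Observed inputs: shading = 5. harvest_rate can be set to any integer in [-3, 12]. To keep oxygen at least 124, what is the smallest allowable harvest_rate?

Substituting into the temp_strat equation gives temp_strat = 6*harvest_rate - 17.
This gives oxygen = 24*harvest_rate - 68.
Require 24*harvest_rate - 68 ≥ 124, so harvest_rate ≥ 8.
The smallest integer in [-3, 12] satisfying this is 8.

harvest_rate = 8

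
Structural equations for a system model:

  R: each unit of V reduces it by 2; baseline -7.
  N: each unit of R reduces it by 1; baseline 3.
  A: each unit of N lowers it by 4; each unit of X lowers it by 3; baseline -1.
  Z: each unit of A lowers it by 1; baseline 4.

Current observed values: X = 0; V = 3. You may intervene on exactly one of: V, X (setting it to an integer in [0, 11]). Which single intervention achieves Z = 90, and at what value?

set X = 7

Intervening on V: Z = 8*V + 45. Reaching 90 requires V = 45/8, not an integer.
Intervening on X: with other inputs at their observed values, Z = 3*X + 69. Solving for 90 gives X = 7, within [0, 11].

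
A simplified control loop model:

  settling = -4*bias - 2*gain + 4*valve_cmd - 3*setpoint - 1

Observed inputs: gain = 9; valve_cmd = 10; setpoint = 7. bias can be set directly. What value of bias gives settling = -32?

bias = 8

Substituting into the settling equation gives settling = -4*bias.
Solve -4*bias = -32: bias = -32 / -4 = 8.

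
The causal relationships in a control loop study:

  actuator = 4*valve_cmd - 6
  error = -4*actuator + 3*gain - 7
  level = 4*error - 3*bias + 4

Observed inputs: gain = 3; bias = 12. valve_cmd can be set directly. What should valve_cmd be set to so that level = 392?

valve_cmd = -5

Substituting into the error equation gives error = -16*valve_cmd + 26.
So level = -64*valve_cmd + 72.
Solve -64*valve_cmd + 72 = 392: valve_cmd = (392 - 72) / -64 = -5.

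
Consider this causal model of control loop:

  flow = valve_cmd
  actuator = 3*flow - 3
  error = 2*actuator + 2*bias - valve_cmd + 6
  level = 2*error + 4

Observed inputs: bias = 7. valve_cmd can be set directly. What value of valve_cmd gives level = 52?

valve_cmd = 2

Substituting into the actuator equation gives actuator = 3*valve_cmd - 3.
Substituting into the error equation gives error = 5*valve_cmd + 14.
So level = 10*valve_cmd + 32.
Solve 10*valve_cmd + 32 = 52: valve_cmd = (52 - 32) / 10 = 2.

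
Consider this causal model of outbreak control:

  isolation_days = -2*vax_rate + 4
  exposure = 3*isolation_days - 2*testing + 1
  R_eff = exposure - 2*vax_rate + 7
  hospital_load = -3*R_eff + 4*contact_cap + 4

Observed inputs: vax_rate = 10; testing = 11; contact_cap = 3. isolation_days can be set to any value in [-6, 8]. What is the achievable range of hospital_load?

Intervening on isolation_days fixes its value directly, overriding its dependence on vax_rate.
Substituting into the exposure equation gives exposure = 3*isolation_days - 21.
Substituting into the R_eff equation gives R_eff = 3*isolation_days - 34.
Substituting into the hospital_load equation gives hospital_load = -9*isolation_days + 118.
Linear in isolation_days, so extremes are at the endpoints: isolation_days = -6 gives hospital_load = 172; isolation_days = 8 gives hospital_load = 46.

46 to 172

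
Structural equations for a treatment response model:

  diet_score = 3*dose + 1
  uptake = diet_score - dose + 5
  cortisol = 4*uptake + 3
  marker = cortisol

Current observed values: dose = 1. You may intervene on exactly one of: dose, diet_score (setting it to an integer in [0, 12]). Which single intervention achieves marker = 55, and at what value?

Intervening on dose: marker = 8*dose + 27. Reaching 55 requires dose = 7/2, not an integer.
Intervening on diet_score: with other inputs at their observed values, marker = 4*diet_score + 19. Solving for 55 gives diet_score = 9, within [0, 12].

set diet_score = 9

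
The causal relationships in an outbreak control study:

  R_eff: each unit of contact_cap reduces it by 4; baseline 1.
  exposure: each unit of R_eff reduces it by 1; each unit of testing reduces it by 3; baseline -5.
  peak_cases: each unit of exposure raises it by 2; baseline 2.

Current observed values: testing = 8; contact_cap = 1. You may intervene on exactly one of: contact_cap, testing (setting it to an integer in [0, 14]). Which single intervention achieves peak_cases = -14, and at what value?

set testing = 2

Intervening on contact_cap: peak_cases = 8*contact_cap - 58. Reaching -14 requires contact_cap = 11/2, not an integer.
Intervening on testing: with other inputs at their observed values, peak_cases = -6*testing - 2. Solving for -14 gives testing = 2, within [0, 14].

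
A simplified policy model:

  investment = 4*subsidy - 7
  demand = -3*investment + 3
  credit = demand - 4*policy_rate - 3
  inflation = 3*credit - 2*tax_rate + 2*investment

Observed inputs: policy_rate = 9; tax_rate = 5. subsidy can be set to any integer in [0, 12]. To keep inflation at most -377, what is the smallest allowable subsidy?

subsidy = 11

Substituting into the demand equation gives demand = -12*subsidy + 24.
So credit = -12*subsidy - 15.
This gives inflation = -28*subsidy - 69.
Require -28*subsidy - 69 ≤ -377, so subsidy ≥ 11.
The smallest integer in [0, 12] satisfying this is 11.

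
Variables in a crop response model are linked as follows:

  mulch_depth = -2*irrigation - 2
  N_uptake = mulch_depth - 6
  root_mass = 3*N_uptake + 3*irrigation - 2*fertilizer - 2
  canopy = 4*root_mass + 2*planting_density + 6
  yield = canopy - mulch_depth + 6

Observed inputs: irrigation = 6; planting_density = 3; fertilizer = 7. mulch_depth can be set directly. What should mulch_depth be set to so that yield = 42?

mulch_depth = 8

Intervening on mulch_depth fixes its value directly, overriding its dependence on irrigation.
Substituting into the root_mass equation gives root_mass = 3*mulch_depth - 16.
canopy becomes 12*mulch_depth - 52.
Substituting into the yield equation gives yield = 11*mulch_depth - 46.
Solve 11*mulch_depth - 46 = 42: mulch_depth = (42 + 46) / 11 = 8.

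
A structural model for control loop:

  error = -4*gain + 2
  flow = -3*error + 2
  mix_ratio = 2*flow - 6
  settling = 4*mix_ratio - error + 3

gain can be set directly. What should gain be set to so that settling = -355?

gain = -3

Substituting into the flow equation gives flow = 12*gain - 4.
Substituting into the mix_ratio equation gives mix_ratio = 24*gain - 14.
settling becomes 100*gain - 55.
Solve 100*gain - 55 = -355: gain = (-355 + 55) / 100 = -3.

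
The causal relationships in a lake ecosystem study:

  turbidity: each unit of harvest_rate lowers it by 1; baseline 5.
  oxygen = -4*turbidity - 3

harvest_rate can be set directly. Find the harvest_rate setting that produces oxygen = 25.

Substituting into the oxygen equation gives oxygen = 4*harvest_rate - 23.
Solve 4*harvest_rate - 23 = 25: harvest_rate = (25 + 23) / 4 = 12.

harvest_rate = 12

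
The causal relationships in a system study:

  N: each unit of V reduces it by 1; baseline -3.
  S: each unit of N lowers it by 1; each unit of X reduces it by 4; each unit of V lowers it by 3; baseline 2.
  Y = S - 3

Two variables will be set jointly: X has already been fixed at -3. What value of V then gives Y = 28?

V = -7

With X held at -3:
Substituting into the S equation gives S = -2*V + 17.
Substituting into the Y equation gives Y = -2*V + 14.
Solve -2*V + 14 = 28: V = (28 - 14) / -2 = -7.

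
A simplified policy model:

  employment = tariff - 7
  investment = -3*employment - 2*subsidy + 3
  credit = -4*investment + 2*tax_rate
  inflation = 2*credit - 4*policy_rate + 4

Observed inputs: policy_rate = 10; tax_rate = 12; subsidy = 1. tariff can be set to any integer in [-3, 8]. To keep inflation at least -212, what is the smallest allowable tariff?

tariff = -2

Substituting into the investment equation gives investment = -3*tariff + 22.
This gives credit = 12*tariff - 64.
Substituting into the inflation equation gives inflation = 24*tariff - 164.
Require 24*tariff - 164 ≥ -212, so tariff ≥ -2.
The smallest integer in [-3, 8] satisfying this is -2.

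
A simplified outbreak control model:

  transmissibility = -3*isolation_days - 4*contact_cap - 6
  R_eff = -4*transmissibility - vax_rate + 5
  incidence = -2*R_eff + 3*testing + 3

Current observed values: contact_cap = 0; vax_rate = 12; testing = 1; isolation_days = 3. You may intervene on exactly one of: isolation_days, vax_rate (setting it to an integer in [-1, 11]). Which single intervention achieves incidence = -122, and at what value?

Intervening on isolation_days: incidence = -24*isolation_days - 28. Reaching -122 requires isolation_days = 47/12, not an integer.
Intervening on vax_rate: with other inputs at their observed values, incidence = 2*vax_rate - 124. Solving for -122 gives vax_rate = 1, within [-1, 11].

set vax_rate = 1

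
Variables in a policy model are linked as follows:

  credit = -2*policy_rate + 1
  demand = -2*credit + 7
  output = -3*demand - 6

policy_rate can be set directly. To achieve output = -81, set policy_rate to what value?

Substituting into the demand equation gives demand = 4*policy_rate + 5.
Substituting into the output equation gives output = -12*policy_rate - 21.
Solve -12*policy_rate - 21 = -81: policy_rate = (-81 + 21) / -12 = 5.

policy_rate = 5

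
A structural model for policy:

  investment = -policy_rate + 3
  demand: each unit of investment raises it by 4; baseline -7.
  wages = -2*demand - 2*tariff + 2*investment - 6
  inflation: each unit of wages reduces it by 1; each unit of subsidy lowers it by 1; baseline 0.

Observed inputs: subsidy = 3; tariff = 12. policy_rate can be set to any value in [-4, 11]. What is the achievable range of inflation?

-35 to 55

Substituting into the demand equation gives demand = -4*policy_rate + 5.
Substituting into the wages equation gives wages = 6*policy_rate - 34.
Substituting into the inflation equation gives inflation = -6*policy_rate + 31.
Linear in policy_rate, so extremes are at the endpoints: policy_rate = -4 gives inflation = 55; policy_rate = 11 gives inflation = -35.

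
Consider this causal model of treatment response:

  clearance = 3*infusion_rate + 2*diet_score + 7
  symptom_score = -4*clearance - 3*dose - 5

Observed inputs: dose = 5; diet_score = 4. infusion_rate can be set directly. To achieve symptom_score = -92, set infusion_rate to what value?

infusion_rate = 1

Substituting into the clearance equation gives clearance = 3*infusion_rate + 15.
Substituting into the symptom_score equation gives symptom_score = -12*infusion_rate - 80.
Solve -12*infusion_rate - 80 = -92: infusion_rate = (-92 + 80) / -12 = 1.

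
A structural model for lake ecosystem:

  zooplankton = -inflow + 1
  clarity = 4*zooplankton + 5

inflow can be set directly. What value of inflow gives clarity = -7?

Substituting into the clarity equation gives clarity = -4*inflow + 9.
Solve -4*inflow + 9 = -7: inflow = (-7 - 9) / -4 = 4.

inflow = 4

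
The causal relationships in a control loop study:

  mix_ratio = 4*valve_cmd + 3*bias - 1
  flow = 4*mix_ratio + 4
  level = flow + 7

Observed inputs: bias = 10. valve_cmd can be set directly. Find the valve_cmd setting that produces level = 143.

valve_cmd = 1

Substituting into the mix_ratio equation gives mix_ratio = 4*valve_cmd + 29.
Substituting into the flow equation gives flow = 16*valve_cmd + 120.
So level = 16*valve_cmd + 127.
Solve 16*valve_cmd + 127 = 143: valve_cmd = (143 - 127) / 16 = 1.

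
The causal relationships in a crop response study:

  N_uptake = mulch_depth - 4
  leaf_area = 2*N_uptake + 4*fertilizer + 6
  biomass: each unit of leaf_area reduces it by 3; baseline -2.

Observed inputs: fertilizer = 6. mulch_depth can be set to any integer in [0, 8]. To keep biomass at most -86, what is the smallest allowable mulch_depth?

Substituting into the leaf_area equation gives leaf_area = 2*mulch_depth + 22.
Substituting into the biomass equation gives biomass = -6*mulch_depth - 68.
Require -6*mulch_depth - 68 ≤ -86, so mulch_depth ≥ 3.
The smallest integer in [0, 8] satisfying this is 3.

mulch_depth = 3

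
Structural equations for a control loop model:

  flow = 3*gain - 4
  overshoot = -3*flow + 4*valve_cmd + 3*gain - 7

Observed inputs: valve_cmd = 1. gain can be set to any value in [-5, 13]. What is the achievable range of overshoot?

Substituting into the overshoot equation gives overshoot = -6*gain + 9.
Linear in gain, so extremes are at the endpoints: gain = -5 gives overshoot = 39; gain = 13 gives overshoot = -69.

-69 to 39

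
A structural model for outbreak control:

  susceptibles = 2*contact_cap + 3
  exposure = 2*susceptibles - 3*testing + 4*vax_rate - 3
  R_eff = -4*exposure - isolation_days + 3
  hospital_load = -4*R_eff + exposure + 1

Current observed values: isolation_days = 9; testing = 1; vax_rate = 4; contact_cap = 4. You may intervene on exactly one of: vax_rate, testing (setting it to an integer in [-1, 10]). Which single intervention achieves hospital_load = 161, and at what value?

Intervening on vax_rate: hospital_load = 68*vax_rate + 297. Reaching 161 requires vax_rate = -2, outside [-1, 10].
Intervening on testing: with other inputs at their observed values, hospital_load = -51*testing + 620. Solving for 161 gives testing = 9, within [-1, 10].

set testing = 9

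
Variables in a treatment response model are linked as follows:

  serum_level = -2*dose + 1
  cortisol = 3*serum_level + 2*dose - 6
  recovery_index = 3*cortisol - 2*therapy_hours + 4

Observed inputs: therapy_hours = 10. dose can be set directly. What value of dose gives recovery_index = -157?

dose = 11

Substituting into the cortisol equation gives cortisol = -4*dose - 3.
recovery_index becomes -12*dose - 25.
Solve -12*dose - 25 = -157: dose = (-157 + 25) / -12 = 11.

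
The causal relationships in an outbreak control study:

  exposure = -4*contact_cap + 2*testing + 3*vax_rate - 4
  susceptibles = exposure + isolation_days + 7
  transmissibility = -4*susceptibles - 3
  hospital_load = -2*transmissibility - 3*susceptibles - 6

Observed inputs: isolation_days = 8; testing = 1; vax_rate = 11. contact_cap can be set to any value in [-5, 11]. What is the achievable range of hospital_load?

Substituting into the exposure equation gives exposure = -4*contact_cap + 31.
This gives susceptibles = -4*contact_cap + 46.
Substituting into the transmissibility equation gives transmissibility = 16*contact_cap - 187.
This gives hospital_load = -20*contact_cap + 230.
Linear in contact_cap, so extremes are at the endpoints: contact_cap = -5 gives hospital_load = 330; contact_cap = 11 gives hospital_load = 10.

10 to 330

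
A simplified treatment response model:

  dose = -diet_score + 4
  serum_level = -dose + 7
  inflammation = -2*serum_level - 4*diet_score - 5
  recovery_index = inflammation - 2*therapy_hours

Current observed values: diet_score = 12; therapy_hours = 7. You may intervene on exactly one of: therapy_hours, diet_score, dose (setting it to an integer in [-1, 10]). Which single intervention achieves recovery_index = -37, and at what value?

Intervening on therapy_hours: recovery_index = -2*therapy_hours - 83. Reaching -37 requires therapy_hours = -23, outside [-1, 10].
Intervening on diet_score: with other inputs at their observed values, recovery_index = -6*diet_score - 25. Solving for -37 gives diet_score = 2, within [-1, 10].
Intervening on dose: recovery_index = 2*dose - 81. Reaching -37 requires dose = 22, outside [-1, 10].

set diet_score = 2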